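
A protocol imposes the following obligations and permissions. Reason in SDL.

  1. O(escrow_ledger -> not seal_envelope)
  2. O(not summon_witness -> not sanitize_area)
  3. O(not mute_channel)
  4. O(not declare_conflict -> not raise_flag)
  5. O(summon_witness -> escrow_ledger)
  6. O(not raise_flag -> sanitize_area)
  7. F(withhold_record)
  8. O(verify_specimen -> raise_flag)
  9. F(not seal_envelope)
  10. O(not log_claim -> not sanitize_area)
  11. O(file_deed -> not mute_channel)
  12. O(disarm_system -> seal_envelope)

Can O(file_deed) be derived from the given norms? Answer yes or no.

Premise 11 is O(file_deed -> not mute_channel); even if O(not mute_channel) held, inferring O(file_deed) would be affirming the consequent — invalid.
No other premise forces O(file_deed). An ideal world satisfying every premise can still have file_deed false, so O(file_deed) is not derivable.

No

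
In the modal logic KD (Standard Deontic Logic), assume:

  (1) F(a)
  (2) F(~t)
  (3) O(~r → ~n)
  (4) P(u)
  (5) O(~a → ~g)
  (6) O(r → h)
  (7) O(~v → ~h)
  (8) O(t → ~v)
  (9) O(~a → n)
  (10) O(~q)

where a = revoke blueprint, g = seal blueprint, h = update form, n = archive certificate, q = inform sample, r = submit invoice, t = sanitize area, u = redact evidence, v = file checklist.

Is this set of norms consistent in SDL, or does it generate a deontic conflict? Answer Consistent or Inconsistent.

Inconsistent

Premise 2 is F(~t), i.e. O(t).
Premise 8 is O(t → ~v); since O(t), deontic closure gives O(~v).
Premise 7 is O(~v → ~h); since O(~v), deontic closure gives O(~h).
Premise 6, O(r → h), contraposes to O(~h → ~r); with O(~h) we get O(~r).
Premise 3 is O(~r → ~n); since O(~r), deontic closure gives O(~n).
Premise 9 is O(~a → n); contrapositively O(~n → a). Since O(~n) holds, K gives O(a).
Yet premise 1 is F(a), i.e. O(~a).
We now have both O(a) and O(~a) — a is simultaneously obligatory and forbidden, violating the D-axiom.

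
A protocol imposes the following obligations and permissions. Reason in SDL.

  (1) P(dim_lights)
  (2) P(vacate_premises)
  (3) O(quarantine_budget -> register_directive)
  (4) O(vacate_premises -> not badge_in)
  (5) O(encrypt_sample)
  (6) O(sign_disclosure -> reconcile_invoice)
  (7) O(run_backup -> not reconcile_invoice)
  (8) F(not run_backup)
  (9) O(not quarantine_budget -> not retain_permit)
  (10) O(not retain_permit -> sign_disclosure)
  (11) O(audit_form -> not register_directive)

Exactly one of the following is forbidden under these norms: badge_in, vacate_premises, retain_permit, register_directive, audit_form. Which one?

audit_form

Premise 8 is F(not run_backup), i.e. O(run_backup).
Applying K to premise 7 (O(run_backup -> not reconcile_invoice)) and O(run_backup) yields O(not reconcile_invoice).
The contrapositive of premise 6 (O(sign_disclosure -> reconcile_invoice)) is O(not reconcile_invoice -> not sign_disclosure), and O(not reconcile_invoice) is already established, so O(not sign_disclosure).
The contrapositive of premise 10 (O(not retain_permit -> sign_disclosure)) is O(not sign_disclosure -> retain_permit), and O(not sign_disclosure) is already established, so O(retain_permit).
Premise 9, O(not quarantine_budget -> not retain_permit), contraposes to O(retain_permit -> quarantine_budget); with O(retain_permit) we get O(quarantine_budget).
From O(quarantine_budget) and premise 3, O(quarantine_budget -> register_directive), we obtain O(register_directive).
Premise 11 is O(audit_form -> not register_directive); contrapositively O(register_directive -> not audit_form). Since O(register_directive) holds, K gives O(not audit_form).
So O(not audit_form) holds, i.e. audit_form is forbidden. None of the other listed options is forbidden under the premises.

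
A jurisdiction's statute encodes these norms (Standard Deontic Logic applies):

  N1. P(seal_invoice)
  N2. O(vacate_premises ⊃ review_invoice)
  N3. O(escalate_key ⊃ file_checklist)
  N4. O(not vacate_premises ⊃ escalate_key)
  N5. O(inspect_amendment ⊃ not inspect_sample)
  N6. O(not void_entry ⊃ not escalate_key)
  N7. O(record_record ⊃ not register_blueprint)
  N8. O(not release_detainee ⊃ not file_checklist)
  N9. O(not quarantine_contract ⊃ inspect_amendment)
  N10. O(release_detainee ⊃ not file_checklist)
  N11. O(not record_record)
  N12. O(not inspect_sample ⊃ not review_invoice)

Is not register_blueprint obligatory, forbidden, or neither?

Premise 7 is O(record_record ⊃ not register_blueprint), but O(record_record) is not derivable from the premises, so it does not yield O(not register_blueprint).
No premise or chain of K-axiom applications forces O(not register_blueprint), and none forces O(register_blueprint). So not register_blueprint is neither obligatory nor forbidden under these norms.

Neither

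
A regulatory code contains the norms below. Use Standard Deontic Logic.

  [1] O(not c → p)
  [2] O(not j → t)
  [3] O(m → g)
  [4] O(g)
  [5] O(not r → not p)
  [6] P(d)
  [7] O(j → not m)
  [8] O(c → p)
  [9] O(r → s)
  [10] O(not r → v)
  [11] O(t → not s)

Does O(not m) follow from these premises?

Premises 8 and 1 are O(c → p) and O(not c → p); every ideal world satisfies c or not c, so in either case p holds — hence O(p).
Premise 5 is O(not r → not p); contrapositively O(p → r). Since O(p) holds, K gives O(r).
Premise 9 is O(r → s); since O(r), deontic closure gives O(s).
Premise 11 is O(t → not s); contrapositively O(s → not t). Since O(s) holds, K gives O(not t).
The contrapositive of premise 2 (O(not j → t)) is O(not t → j), and O(not t) is already established, so O(j).
With premise 7, O(j → not m), the K-axiom yields O(not m).
Premises 3, 4, 6, 10 do not contribute to this derivation.
So O(not m) follows.

Yes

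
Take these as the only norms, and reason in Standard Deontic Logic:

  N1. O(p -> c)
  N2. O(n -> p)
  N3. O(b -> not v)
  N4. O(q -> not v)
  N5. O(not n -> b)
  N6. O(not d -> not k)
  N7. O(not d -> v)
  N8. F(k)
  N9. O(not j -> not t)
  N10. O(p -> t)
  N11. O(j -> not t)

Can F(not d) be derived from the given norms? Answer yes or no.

By case analysis on j: premise 11 gives O(j -> not t) and premise 9 gives O(not j -> not t), so O(not t) either way.
Premise 10, O(p -> t), contraposes to O(not t -> not p); with O(not t) we get O(not p).
Premise 2, O(n -> p), contraposes to O(not p -> not n); with O(not p) we get O(not n).
With premise 5, O(not n -> b), the K-axiom yields O(b).
With premise 3, O(b -> not v), the K-axiom yields O(not v).
The contrapositive of premise 7 (O(not d -> v)) is O(not v -> d), and O(not v) is already established, so O(d).
Premises 1, 4, 6, 8 do not contribute to this derivation.
So O(d) holds, i.e. F(not d). The claim follows.

Yes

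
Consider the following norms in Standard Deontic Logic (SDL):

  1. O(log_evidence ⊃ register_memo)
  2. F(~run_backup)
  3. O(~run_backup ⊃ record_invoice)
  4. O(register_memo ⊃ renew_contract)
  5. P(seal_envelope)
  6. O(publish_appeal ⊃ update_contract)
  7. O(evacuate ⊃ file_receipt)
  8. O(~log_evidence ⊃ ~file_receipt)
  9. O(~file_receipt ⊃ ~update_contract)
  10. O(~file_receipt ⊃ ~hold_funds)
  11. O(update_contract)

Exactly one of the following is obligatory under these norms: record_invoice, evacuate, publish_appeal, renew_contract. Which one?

renew_contract

Premise 11 gives O(update_contract).
Premise 9 is O(~file_receipt ⊃ ~update_contract); contrapositively O(update_contract ⊃ file_receipt). Since O(update_contract) holds, K gives O(file_receipt).
Premise 8, O(~log_evidence ⊃ ~file_receipt), contraposes to O(file_receipt ⊃ log_evidence); with O(file_receipt) we get O(log_evidence).
From O(log_evidence) and premise 1, O(log_evidence ⊃ register_memo), we obtain O(register_memo).
With premise 4, O(register_memo ⊃ renew_contract), the K-axiom yields O(renew_contract).
So O(renew_contract) holds — renew_contract is obligatory. None of the other listed options is made obligatory by any chain of premises.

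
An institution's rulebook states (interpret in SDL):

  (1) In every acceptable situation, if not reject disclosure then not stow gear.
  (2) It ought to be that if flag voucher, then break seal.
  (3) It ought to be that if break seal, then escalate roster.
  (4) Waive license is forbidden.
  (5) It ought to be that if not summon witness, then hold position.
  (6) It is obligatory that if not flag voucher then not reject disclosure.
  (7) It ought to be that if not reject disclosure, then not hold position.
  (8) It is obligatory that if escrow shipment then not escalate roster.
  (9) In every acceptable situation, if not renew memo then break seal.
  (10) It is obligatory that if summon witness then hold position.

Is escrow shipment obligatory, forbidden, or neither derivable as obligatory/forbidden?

Forbidden

By case analysis on summon_witness: premise 10 gives O(summon_witness → hold_position) and premise 5 gives O(¬summon_witness → hold_position), so O(hold_position) either way.
Premise 7 is O(¬reject_disclosure → ¬hold_position); contrapositively O(hold_position → reject_disclosure). Since O(hold_position) holds, K gives O(reject_disclosure).
Premise 6 is O(¬flag_voucher → ¬reject_disclosure); contrapositively O(reject_disclosure → flag_voucher). Since O(reject_disclosure) holds, K gives O(flag_voucher).
Premise 2 is O(flag_voucher → break_seal); since O(flag_voucher), deontic closure gives O(break_seal).
Premise 3 is O(break_seal → escalate_roster); since O(break_seal), deontic closure gives O(escalate_roster).
Premise 8, O(escrow_shipment → ¬escalate_roster), contraposes to O(escalate_roster → ¬escrow_shipment); with O(escalate_roster) we get O(¬escrow_shipment).
Premises 1, 4, 9 do not contribute to this derivation.
Thus O(¬escrow_shipment), which is F(escrow_shipment): escrow_shipment is forbidden.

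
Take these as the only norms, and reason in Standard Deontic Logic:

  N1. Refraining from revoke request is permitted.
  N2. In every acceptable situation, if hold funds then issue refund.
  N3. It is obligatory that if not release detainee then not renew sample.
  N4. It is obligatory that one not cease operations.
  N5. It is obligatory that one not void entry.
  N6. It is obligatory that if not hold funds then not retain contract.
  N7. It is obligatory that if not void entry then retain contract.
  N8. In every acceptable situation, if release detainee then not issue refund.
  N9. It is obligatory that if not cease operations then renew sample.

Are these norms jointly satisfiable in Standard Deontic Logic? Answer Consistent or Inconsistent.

From premise 5 we have O(¬void_entry).
From O(¬void_entry) and premise 7, O(¬void_entry → retain_contract), we obtain O(retain_contract).
The contrapositive of premise 6 (O(¬hold_funds → ¬retain_contract)) is O(retain_contract → hold_funds), and O(retain_contract) is already established, so O(hold_funds).
Premise 2 is O(hold_funds → issue_refund); since O(hold_funds), deontic closure gives O(issue_refund).
Premise 8, O(release_detainee → ¬issue_refund), contraposes to O(issue_refund → ¬release_detainee); with O(issue_refund) we get O(¬release_detainee).
Applying K to premise 3 (O(¬release_detainee → ¬renew_sample)) and O(¬release_detainee) yields O(¬renew_sample).
Premise 9 is O(¬cease_operations → renew_sample); contrapositively O(¬renew_sample → cease_operations). Since O(¬renew_sample) holds, K gives O(cease_operations).
However, premise 4 gives O(¬cease_operations).
We now have both O(cease_operations) and O(¬cease_operations) — cease_operations is simultaneously obligatory and forbidden, violating the D-axiom.

Inconsistent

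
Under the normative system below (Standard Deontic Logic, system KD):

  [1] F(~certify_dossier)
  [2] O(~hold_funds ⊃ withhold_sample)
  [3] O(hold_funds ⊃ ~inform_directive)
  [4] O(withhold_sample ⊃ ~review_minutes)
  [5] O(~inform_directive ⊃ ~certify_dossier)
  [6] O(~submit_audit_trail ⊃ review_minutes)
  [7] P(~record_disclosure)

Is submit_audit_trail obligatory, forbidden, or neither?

F(~certify_dossier) at premise 1 means O(certify_dossier).
Premise 5 is O(~inform_directive ⊃ ~certify_dossier); contrapositively O(certify_dossier ⊃ inform_directive). Since O(certify_dossier) holds, K gives O(inform_directive).
Premise 3, O(hold_funds ⊃ ~inform_directive), contraposes to O(inform_directive ⊃ ~hold_funds); with O(inform_directive) we get O(~hold_funds).
With premise 2, O(~hold_funds ⊃ withhold_sample), the K-axiom yields O(withhold_sample).
With premise 4, O(withhold_sample ⊃ ~review_minutes), the K-axiom yields O(~review_minutes).
Premise 6 is O(~submit_audit_trail ⊃ review_minutes); contrapositively O(~review_minutes ⊃ submit_audit_trail). Since O(~review_minutes) holds, K gives O(submit_audit_trail).
Premise 7 does not contribute to this derivation.
Hence submit_audit_trail is obligatory.

Obligatory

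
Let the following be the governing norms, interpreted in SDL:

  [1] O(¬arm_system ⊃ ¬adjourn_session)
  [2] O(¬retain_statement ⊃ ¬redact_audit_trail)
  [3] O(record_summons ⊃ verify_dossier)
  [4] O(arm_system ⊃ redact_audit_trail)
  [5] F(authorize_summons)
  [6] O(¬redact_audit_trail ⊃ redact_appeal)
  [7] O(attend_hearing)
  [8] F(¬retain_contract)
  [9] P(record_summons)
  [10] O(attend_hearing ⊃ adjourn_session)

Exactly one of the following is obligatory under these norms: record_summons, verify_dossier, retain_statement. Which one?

retain_statement

Premise 7 gives O(attend_hearing).
Premise 10 is O(attend_hearing ⊃ adjourn_session); since O(attend_hearing), deontic closure gives O(adjourn_session).
Premise 1 is O(¬arm_system ⊃ ¬adjourn_session); contrapositively O(adjourn_session ⊃ arm_system). Since O(adjourn_session) holds, K gives O(arm_system).
From O(arm_system) and premise 4, O(arm_system ⊃ redact_audit_trail), we obtain O(redact_audit_trail).
Premise 2 is O(¬retain_statement ⊃ ¬redact_audit_trail); contrapositively O(redact_audit_trail ⊃ retain_statement). Since O(redact_audit_trail) holds, K gives O(retain_statement).
So O(retain_statement) holds — retain_statement is obligatory. None of the other listed options is made obligatory by any chain of premises.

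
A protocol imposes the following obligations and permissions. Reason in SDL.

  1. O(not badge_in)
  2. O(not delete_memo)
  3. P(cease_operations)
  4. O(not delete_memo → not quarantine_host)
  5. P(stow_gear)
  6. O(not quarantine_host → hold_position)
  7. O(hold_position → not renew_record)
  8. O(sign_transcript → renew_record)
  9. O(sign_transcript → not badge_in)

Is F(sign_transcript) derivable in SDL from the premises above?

Yes

Premise 2 gives O(not delete_memo).
Applying K to premise 4 (O(not delete_memo → not quarantine_host)) and O(not delete_memo) yields O(not quarantine_host).
Applying K to premise 6 (O(not quarantine_host → hold_position)) and O(not quarantine_host) yields O(hold_position).
From O(hold_position) and premise 7, O(hold_position → not renew_record), we obtain O(not renew_record).
Premise 8, O(sign_transcript → renew_record), contraposes to O(not renew_record → not sign_transcript); with O(not renew_record) we get O(not sign_transcript).
Premises 1, 3, 5, 9 do not contribute to this derivation.
So O(not sign_transcript) holds, i.e. F(sign_transcript). The claim follows.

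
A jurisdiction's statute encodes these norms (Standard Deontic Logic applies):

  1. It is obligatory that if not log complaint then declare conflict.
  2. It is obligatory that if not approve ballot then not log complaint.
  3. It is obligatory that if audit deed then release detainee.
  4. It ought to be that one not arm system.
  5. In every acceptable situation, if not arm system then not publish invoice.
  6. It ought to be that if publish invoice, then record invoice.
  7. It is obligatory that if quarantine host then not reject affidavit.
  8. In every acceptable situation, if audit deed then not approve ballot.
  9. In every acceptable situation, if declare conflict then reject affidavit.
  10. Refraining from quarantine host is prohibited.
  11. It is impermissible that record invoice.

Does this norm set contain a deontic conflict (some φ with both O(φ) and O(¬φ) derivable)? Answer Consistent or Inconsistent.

Consistent

Premise 6 is O(publish_invoice → record_invoice), but O(publish_invoice) is not derivable from the premises, so it does not yield O(record_invoice).
So O(record_invoice) is not derivable, and the apparent clash with O(¬record_invoice) does not arise.
A world satisfying every obligation exists (e.g. approve_ballot=true, arm_system=false, audit_deed=false, declare_conflict=false, log_complaint=true, publish_invoice=false, quarantine_host=true, record_invoice=false, reject_affidavit=false, release_detainee=false); no atom is both obligatory and forbidden, so the set is consistent.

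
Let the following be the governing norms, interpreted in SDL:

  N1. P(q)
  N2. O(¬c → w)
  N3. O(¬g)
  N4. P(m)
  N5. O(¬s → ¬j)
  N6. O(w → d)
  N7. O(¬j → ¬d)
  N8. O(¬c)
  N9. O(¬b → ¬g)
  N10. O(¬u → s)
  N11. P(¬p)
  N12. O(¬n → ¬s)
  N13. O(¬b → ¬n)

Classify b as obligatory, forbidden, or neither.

Premise 8 gives O(¬c).
Premise 2 is O(¬c → w); since O(¬c), deontic closure gives O(w).
Premise 6 is O(w → d); since O(w), deontic closure gives O(d).
Premise 7 is O(¬j → ¬d); contrapositively O(d → j). Since O(d) holds, K gives O(j).
The contrapositive of premise 5 (O(¬s → ¬j)) is O(j → s), and O(j) is already established, so O(s).
The contrapositive of premise 12 (O(¬n → ¬s)) is O(s → n), and O(s) is already established, so O(n).
The contrapositive of premise 13 (O(¬b → ¬n)) is O(n → b), and O(n) is already established, so O(b).
Premises 1, 3, 4, 9, 10, 11 do not contribute to this derivation.
Hence b is obligatory.

Obligatory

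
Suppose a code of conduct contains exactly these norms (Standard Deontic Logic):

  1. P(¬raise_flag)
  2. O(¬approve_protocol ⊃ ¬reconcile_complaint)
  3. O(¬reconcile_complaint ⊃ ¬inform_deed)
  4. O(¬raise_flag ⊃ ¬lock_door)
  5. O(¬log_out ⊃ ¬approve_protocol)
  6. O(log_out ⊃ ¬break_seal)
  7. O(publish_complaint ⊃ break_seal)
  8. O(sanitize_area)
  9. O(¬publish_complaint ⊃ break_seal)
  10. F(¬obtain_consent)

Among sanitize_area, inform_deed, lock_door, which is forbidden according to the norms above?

Premises 9 and 7 are O(¬publish_complaint ⊃ break_seal) and O(publish_complaint ⊃ break_seal); every ideal world satisfies ¬publish_complaint or publish_complaint, so in either case break_seal holds — hence O(break_seal).
The contrapositive of premise 6 (O(log_out ⊃ ¬break_seal)) is O(break_seal ⊃ ¬log_out), and O(break_seal) is already established, so O(¬log_out).
Premise 5 is O(¬log_out ⊃ ¬approve_protocol); since O(¬log_out), deontic closure gives O(¬approve_protocol).
From O(¬approve_protocol) and premise 2, O(¬approve_protocol ⊃ ¬reconcile_complaint), we obtain O(¬reconcile_complaint).
Premise 3 is O(¬reconcile_complaint ⊃ ¬inform_deed); since O(¬reconcile_complaint), deontic closure gives O(¬inform_deed).
So O(¬inform_deed) holds, i.e. inform_deed is forbidden. None of the other listed options is forbidden under the premises.

inform_deed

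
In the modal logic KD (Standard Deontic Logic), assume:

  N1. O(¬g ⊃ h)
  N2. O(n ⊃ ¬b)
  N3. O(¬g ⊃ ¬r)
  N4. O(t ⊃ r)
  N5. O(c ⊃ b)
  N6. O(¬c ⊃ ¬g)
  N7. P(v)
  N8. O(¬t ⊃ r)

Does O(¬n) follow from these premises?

Premises 4 and 8 cover both cases: O(t ⊃ r) and O(¬t ⊃ r). Since t ∨ ¬t is a tautology, O(r) follows.
Premise 3, O(¬g ⊃ ¬r), contraposes to O(r ⊃ g); with O(r) we get O(g).
The contrapositive of premise 6 (O(¬c ⊃ ¬g)) is O(g ⊃ c), and O(g) is already established, so O(c).
Premise 5 is O(c ⊃ b); since O(c), deontic closure gives O(b).
The contrapositive of premise 2 (O(n ⊃ ¬b)) is O(b ⊃ ¬n), and O(b) is already established, so O(¬n).
Premises 1, 7 do not contribute to this derivation.
So O(¬n) follows.

Yes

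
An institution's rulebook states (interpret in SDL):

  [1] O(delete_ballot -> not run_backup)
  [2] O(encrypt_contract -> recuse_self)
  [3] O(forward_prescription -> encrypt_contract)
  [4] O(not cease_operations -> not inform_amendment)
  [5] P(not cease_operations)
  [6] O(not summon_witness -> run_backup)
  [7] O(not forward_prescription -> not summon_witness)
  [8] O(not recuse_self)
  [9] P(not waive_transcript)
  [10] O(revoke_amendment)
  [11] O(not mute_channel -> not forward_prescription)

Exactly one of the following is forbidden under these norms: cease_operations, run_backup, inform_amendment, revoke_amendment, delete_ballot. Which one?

Premise 8 gives O(not recuse_self).
The contrapositive of premise 2 (O(encrypt_contract -> recuse_self)) is O(not recuse_self -> not encrypt_contract), and O(not recuse_self) is already established, so O(not encrypt_contract).
Premise 3, O(forward_prescription -> encrypt_contract), contraposes to O(not encrypt_contract -> not forward_prescription); with O(not encrypt_contract) we get O(not forward_prescription).
Applying K to premise 7 (O(not forward_prescription -> not summon_witness)) and O(not forward_prescription) yields O(not summon_witness).
Applying K to premise 6 (O(not summon_witness -> run_backup)) and O(not summon_witness) yields O(run_backup).
Premise 1 is O(delete_ballot -> not run_backup); contrapositively O(run_backup -> not delete_ballot). Since O(run_backup) holds, K gives O(not delete_ballot).
So O(not delete_ballot) holds, i.e. delete_ballot is forbidden. None of the other listed options is forbidden under the premises.

delete_ballot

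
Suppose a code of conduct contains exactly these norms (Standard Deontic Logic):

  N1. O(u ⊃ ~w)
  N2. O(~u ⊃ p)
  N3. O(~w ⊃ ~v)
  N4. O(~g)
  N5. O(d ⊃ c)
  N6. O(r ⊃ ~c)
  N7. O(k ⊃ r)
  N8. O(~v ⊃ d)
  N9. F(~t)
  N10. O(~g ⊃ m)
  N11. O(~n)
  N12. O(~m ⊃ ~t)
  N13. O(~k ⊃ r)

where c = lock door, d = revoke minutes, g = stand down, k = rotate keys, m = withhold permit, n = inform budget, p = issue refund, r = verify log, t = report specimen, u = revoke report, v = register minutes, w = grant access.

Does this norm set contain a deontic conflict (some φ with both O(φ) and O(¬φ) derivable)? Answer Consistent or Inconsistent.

Consistent

Premise 12 is O(~m ⊃ ~t), but O(~m) is not derivable from the premises, so it does not yield O(~t).
So O(~t) is not derivable, and the apparent clash with O(t) does not arise.
A world satisfying every obligation exists (e.g. c=false, d=false, g=false, k=false, m=true, n=false, p=true, r=true, t=true, u=false, v=true, w=true); no atom is both obligatory and forbidden, so the set is consistent.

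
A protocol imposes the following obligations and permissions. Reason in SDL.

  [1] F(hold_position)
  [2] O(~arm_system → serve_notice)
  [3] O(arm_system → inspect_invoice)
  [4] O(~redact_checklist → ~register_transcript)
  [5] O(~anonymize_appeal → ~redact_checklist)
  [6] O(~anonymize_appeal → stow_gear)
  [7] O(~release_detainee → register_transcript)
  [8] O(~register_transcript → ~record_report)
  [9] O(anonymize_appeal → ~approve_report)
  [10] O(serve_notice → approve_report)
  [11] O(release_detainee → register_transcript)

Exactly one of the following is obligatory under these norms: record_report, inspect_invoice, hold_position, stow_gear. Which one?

inspect_invoice

By case analysis on release_detainee: premise 11 gives O(release_detainee → register_transcript) and premise 7 gives O(~release_detainee → register_transcript), so O(register_transcript) either way.
Premise 4 is O(~redact_checklist → ~register_transcript); contrapositively O(register_transcript → redact_checklist). Since O(register_transcript) holds, K gives O(redact_checklist).
The contrapositive of premise 5 (O(~anonymize_appeal → ~redact_checklist)) is O(redact_checklist → anonymize_appeal), and O(redact_checklist) is already established, so O(anonymize_appeal).
With premise 9, O(anonymize_appeal → ~approve_report), the K-axiom yields O(~approve_report).
The contrapositive of premise 10 (O(serve_notice → approve_report)) is O(~approve_report → ~serve_notice), and O(~approve_report) is already established, so O(~serve_notice).
Premise 2, O(~arm_system → serve_notice), contraposes to O(~serve_notice → arm_system); with O(~serve_notice) we get O(arm_system).
Applying K to premise 3 (O(arm_system → inspect_invoice)) and O(arm_system) yields O(inspect_invoice).
So O(inspect_invoice) holds — inspect_invoice is obligatory. None of the other listed options is made obligatory by any chain of premises.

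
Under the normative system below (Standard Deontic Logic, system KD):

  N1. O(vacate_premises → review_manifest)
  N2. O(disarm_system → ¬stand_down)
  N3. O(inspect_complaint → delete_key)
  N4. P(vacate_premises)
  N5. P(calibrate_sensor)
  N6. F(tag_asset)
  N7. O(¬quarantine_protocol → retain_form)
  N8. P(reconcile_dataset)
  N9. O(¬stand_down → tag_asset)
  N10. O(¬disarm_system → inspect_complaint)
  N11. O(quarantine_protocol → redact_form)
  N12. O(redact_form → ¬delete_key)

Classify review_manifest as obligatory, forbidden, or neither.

Premise 1 is O(vacate_premises → review_manifest), but O(vacate_premises) is not derivable from the premises (the permission P(vacate_premises) asserts only ¬O(¬vacate_premises), not O(vacate_premises)), so it does not yield O(review_manifest).
No premise or chain of K-axiom applications forces O(review_manifest), and none forces O(¬review_manifest). So review_manifest is neither obligatory nor forbidden under these norms.

Neither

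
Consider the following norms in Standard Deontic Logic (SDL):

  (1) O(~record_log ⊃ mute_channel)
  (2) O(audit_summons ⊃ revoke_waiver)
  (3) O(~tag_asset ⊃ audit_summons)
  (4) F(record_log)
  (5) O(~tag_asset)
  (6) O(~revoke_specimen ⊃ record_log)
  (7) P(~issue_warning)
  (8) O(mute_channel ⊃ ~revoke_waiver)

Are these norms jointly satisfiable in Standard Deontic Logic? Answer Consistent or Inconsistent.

Premise 5 states O(~tag_asset) outright.
With premise 3, O(~tag_asset ⊃ audit_summons), the K-axiom yields O(audit_summons).
Premise 2 is O(audit_summons ⊃ revoke_waiver); since O(audit_summons), deontic closure gives O(revoke_waiver).
The contrapositive of premise 8 (O(mute_channel ⊃ ~revoke_waiver)) is O(revoke_waiver ⊃ ~mute_channel), and O(revoke_waiver) is already established, so O(~mute_channel).
Premise 1 is O(~record_log ⊃ mute_channel); contrapositively O(~mute_channel ⊃ record_log). Since O(~mute_channel) holds, K gives O(record_log).
Yet premise 4 is F(record_log), i.e. O(~record_log).
We now have both O(record_log) and O(~record_log) — record_log is simultaneously obligatory and forbidden, violating the D-axiom.

Inconsistent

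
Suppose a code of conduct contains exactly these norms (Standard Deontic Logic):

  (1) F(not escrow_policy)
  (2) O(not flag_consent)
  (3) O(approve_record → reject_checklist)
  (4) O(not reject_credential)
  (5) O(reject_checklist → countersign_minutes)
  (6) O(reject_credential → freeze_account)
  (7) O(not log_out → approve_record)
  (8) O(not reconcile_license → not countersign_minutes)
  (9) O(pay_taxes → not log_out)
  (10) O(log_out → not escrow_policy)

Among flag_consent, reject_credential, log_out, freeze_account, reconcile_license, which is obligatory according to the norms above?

reconcile_license

Premise 1 is F(not escrow_policy), i.e. O(escrow_policy).
Premise 10, O(log_out → not escrow_policy), contraposes to O(escrow_policy → not log_out); with O(escrow_policy) we get O(not log_out).
Applying K to premise 7 (O(not log_out → approve_record)) and O(not log_out) yields O(approve_record).
Applying K to premise 3 (O(approve_record → reject_checklist)) and O(approve_record) yields O(reject_checklist).
With premise 5, O(reject_checklist → countersign_minutes), the K-axiom yields O(countersign_minutes).
Premise 8 is O(not reconcile_license → not countersign_minutes); contrapositively O(countersign_minutes → reconcile_license). Since O(countersign_minutes) holds, K gives O(reconcile_license).
So O(reconcile_license) holds — reconcile_license is obligatory. None of the other listed options is made obligatory by any chain of premises.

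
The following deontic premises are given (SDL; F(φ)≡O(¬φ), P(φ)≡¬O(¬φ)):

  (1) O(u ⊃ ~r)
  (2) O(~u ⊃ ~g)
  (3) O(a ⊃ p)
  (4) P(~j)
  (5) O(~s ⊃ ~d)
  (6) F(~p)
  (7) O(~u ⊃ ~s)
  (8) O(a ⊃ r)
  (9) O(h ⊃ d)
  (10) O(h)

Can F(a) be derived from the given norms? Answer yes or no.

From premise 10 we have O(h).
With premise 9, O(h ⊃ d), the K-axiom yields O(d).
Premise 5, O(~s ⊃ ~d), contraposes to O(d ⊃ s); with O(d) we get O(s).
Premise 7 is O(~u ⊃ ~s); contrapositively O(s ⊃ u). Since O(s) holds, K gives O(u).
Applying K to premise 1 (O(u ⊃ ~r)) and O(u) yields O(~r).
Premise 8 is O(a ⊃ r); contrapositively O(~r ⊃ ~a). Since O(~r) holds, K gives O(~a).
Premises 2, 3, 4, 6 do not contribute to this derivation.
So O(~a) holds, i.e. F(a). The claim follows.

Yes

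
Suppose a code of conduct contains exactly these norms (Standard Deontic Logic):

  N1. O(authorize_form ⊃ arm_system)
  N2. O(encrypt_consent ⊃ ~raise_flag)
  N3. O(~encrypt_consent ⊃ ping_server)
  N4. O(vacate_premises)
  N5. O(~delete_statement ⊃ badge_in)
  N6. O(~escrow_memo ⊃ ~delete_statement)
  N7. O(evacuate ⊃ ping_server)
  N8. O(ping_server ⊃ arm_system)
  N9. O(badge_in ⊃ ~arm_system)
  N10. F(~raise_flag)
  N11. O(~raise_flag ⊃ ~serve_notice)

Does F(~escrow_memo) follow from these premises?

Premise 10, F(~raise_flag), is equivalent to O(raise_flag).
The contrapositive of premise 2 (O(encrypt_consent ⊃ ~raise_flag)) is O(raise_flag ⊃ ~encrypt_consent), and O(raise_flag) is already established, so O(~encrypt_consent).
With premise 3, O(~encrypt_consent ⊃ ping_server), the K-axiom yields O(ping_server).
With premise 8, O(ping_server ⊃ arm_system), the K-axiom yields O(arm_system).
Premise 9, O(badge_in ⊃ ~arm_system), contraposes to O(arm_system ⊃ ~badge_in); with O(arm_system) we get O(~badge_in).
The contrapositive of premise 5 (O(~delete_statement ⊃ badge_in)) is O(~badge_in ⊃ delete_statement), and O(~badge_in) is already established, so O(delete_statement).
The contrapositive of premise 6 (O(~escrow_memo ⊃ ~delete_statement)) is O(delete_statement ⊃ escrow_memo), and O(delete_statement) is already established, so O(escrow_memo).
Premises 1, 4, 7, 11 do not contribute to this derivation.
So O(escrow_memo) holds, i.e. F(~escrow_memo). The claim follows.

Yes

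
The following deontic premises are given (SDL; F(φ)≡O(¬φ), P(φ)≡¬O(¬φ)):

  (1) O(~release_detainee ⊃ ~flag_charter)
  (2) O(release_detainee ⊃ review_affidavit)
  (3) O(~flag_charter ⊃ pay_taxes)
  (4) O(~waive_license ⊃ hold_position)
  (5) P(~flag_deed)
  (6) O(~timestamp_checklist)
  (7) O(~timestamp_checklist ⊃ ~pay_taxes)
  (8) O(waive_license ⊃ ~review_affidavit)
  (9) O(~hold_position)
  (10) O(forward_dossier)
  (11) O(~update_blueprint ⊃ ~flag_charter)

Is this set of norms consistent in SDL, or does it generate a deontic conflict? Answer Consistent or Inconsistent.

From premise 9 we have O(~hold_position).
Premise 4, O(~waive_license ⊃ hold_position), contraposes to O(~hold_position ⊃ waive_license); with O(~hold_position) we get O(waive_license).
With premise 8, O(waive_license ⊃ ~review_affidavit), the K-axiom yields O(~review_affidavit).
Premise 2, O(release_detainee ⊃ review_affidavit), contraposes to O(~review_affidavit ⊃ ~release_detainee); with O(~review_affidavit) we get O(~release_detainee).
Premise 1 is O(~release_detainee ⊃ ~flag_charter); since O(~release_detainee), deontic closure gives O(~flag_charter).
Premise 3 is O(~flag_charter ⊃ pay_taxes); since O(~flag_charter), deontic closure gives O(pay_taxes).
Premise 7, O(~timestamp_checklist ⊃ ~pay_taxes), contraposes to O(pay_taxes ⊃ timestamp_checklist); with O(pay_taxes) we get O(timestamp_checklist).
But premise 6 directly asserts O(~timestamp_checklist).
We now have both O(timestamp_checklist) and O(~timestamp_checklist) — timestamp_checklist is simultaneously obligatory and forbidden, violating the D-axiom.

Inconsistent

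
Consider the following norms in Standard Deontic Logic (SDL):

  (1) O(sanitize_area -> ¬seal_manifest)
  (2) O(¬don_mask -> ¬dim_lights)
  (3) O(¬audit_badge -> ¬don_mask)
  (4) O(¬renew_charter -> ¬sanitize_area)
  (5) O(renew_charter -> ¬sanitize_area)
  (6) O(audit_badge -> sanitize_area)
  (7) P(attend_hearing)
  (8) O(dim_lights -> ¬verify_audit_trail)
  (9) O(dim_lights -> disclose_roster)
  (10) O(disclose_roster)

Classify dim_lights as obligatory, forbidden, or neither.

Premises 4 and 5 are O(¬renew_charter -> ¬sanitize_area) and O(renew_charter -> ¬sanitize_area); every ideal world satisfies ¬renew_charter or renew_charter, so in either case ¬sanitize_area holds — hence O(¬sanitize_area).
The contrapositive of premise 6 (O(audit_badge -> sanitize_area)) is O(¬sanitize_area -> ¬audit_badge), and O(¬sanitize_area) is already established, so O(¬audit_badge).
Premise 3 is O(¬audit_badge -> ¬don_mask); since O(¬audit_badge), deontic closure gives O(¬don_mask).
Premise 2 is O(¬don_mask -> ¬dim_lights); since O(¬don_mask), deontic closure gives O(¬dim_lights).
Premises 1, 7, 8, 9, 10 do not contribute to this derivation.
Thus O(¬dim_lights), which is F(dim_lights): dim_lights is forbidden.

Forbidden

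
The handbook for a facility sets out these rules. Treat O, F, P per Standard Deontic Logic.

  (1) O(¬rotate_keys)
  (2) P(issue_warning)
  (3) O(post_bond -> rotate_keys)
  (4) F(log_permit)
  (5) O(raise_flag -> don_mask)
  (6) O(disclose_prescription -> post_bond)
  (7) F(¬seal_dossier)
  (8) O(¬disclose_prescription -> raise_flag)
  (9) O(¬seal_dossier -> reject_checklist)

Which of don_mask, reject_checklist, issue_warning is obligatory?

don_mask

Premise 1 gives O(¬rotate_keys).
Premise 3, O(post_bond -> rotate_keys), contraposes to O(¬rotate_keys -> ¬post_bond); with O(¬rotate_keys) we get O(¬post_bond).
Premise 6 is O(disclose_prescription -> post_bond); contrapositively O(¬post_bond -> ¬disclose_prescription). Since O(¬post_bond) holds, K gives O(¬disclose_prescription).
Premise 8 is O(¬disclose_prescription -> raise_flag); since O(¬disclose_prescription), deontic closure gives O(raise_flag).
Applying K to premise 5 (O(raise_flag -> don_mask)) and O(raise_flag) yields O(don_mask).
So O(don_mask) holds — don_mask is obligatory. None of the other listed options is made obligatory by any chain of premises.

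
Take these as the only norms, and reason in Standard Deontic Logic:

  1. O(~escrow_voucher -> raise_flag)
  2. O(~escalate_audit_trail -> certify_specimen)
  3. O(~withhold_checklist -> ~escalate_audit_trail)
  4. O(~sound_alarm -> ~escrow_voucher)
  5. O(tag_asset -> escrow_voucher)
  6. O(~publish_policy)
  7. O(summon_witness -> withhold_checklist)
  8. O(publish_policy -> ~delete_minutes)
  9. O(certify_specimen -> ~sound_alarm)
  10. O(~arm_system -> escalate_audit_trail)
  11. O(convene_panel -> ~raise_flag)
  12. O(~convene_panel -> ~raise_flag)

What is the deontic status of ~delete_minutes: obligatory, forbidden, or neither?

Premise 8 is O(publish_policy -> ~delete_minutes), but O(publish_policy) is not derivable from the premises, so it does not yield O(~delete_minutes).
No premise or chain of K-axiom applications forces O(~delete_minutes), and none forces O(delete_minutes). So ~delete_minutes is neither obligatory nor forbidden under these norms.

Neither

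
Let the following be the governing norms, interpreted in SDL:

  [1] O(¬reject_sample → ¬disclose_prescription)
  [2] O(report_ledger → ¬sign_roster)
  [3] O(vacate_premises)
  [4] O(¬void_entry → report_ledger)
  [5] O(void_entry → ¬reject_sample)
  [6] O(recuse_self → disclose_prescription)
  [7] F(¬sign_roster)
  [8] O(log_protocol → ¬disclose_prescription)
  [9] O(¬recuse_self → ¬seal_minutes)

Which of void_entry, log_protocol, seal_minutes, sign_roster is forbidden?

seal_minutes

F(¬sign_roster) at premise 7 means O(sign_roster).
Premise 2, O(report_ledger → ¬sign_roster), contraposes to O(sign_roster → ¬report_ledger); with O(sign_roster) we get O(¬report_ledger).
Premise 4 is O(¬void_entry → report_ledger); contrapositively O(¬report_ledger → void_entry). Since O(¬report_ledger) holds, K gives O(void_entry).
From O(void_entry) and premise 5, O(void_entry → ¬reject_sample), we obtain O(¬reject_sample).
From O(¬reject_sample) and premise 1, O(¬reject_sample → ¬disclose_prescription), we obtain O(¬disclose_prescription).
The contrapositive of premise 6 (O(recuse_self → disclose_prescription)) is O(¬disclose_prescription → ¬recuse_self), and O(¬disclose_prescription) is already established, so O(¬recuse_self).
Premise 9 is O(¬recuse_self → ¬seal_minutes); since O(¬recuse_self), deontic closure gives O(¬seal_minutes).
So O(¬seal_minutes) holds, i.e. seal_minutes is forbidden. None of the other listed options is forbidden under the premises.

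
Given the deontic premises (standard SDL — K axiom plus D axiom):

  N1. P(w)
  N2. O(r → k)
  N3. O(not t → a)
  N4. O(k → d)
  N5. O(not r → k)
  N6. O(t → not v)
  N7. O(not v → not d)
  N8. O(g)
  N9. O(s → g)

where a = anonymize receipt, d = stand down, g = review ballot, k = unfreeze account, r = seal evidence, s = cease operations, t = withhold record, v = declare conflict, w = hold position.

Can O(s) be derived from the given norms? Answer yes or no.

Premise 9 is O(s → g); even if O(g) held, inferring O(s) would be affirming the consequent — invalid.
No other premise forces O(s). An ideal world satisfying every premise can still have s false, so O(s) is not derivable.

No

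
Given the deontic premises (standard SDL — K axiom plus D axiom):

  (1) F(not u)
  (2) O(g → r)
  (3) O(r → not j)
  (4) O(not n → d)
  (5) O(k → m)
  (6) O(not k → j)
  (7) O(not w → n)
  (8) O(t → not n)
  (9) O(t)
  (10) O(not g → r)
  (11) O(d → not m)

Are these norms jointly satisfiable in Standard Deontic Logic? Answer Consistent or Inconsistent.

Premises 10 and 2 cover both cases: O(not g → r) and O(g → r). Since not g ∨ g is a tautology, O(r) follows.
Premise 3 is O(r → not j); since O(r), deontic closure gives O(not j).
Premise 6, O(not k → j), contraposes to O(not j → k); with O(not j) we get O(k).
Applying K to premise 5 (O(k → m)) and O(k) yields O(m).
The contrapositive of premise 11 (O(d → not m)) is O(m → not d), and O(m) is already established, so O(not d).
Premise 4, O(not n → d), contraposes to O(not d → n); with O(not d) we get O(n).
Premise 8, O(t → not n), contraposes to O(n → not t); with O(n) we get O(not t).
Yet premise 9 states O(t).
We now have both O(not t) and O(t) — t is simultaneously obligatory and forbidden, violating the D-axiom.

Inconsistent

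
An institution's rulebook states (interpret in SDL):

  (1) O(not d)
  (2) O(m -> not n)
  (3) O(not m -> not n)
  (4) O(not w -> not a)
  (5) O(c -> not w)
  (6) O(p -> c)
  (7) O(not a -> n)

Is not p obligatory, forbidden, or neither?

Obligatory

Premises 2 and 3 cover both cases: O(m -> not n) and O(not m -> not n). Since m ∨ not m is a tautology, O(not n) follows.
Premise 7 is O(not a -> n); contrapositively O(not n -> a). Since O(not n) holds, K gives O(a).
The contrapositive of premise 4 (O(not w -> not a)) is O(a -> w), and O(a) is already established, so O(w).
The contrapositive of premise 5 (O(c -> not w)) is O(w -> not c), and O(w) is already established, so O(not c).
Premise 6, O(p -> c), contraposes to O(not c -> not p); with O(not c) we get O(not p).
Premise 1 does not contribute to this derivation.
Hence not p is obligatory.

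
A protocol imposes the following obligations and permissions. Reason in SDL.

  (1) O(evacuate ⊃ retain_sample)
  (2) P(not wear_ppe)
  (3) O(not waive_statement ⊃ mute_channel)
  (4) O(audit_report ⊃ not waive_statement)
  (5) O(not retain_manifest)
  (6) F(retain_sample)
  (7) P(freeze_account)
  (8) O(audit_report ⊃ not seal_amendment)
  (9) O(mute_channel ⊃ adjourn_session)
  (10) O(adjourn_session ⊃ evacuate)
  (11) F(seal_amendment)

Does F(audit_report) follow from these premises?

Yes

F(retain_sample) at premise 6 means O(not retain_sample).
Premise 1, O(evacuate ⊃ retain_sample), contraposes to O(not retain_sample ⊃ not evacuate); with O(not retain_sample) we get O(not evacuate).
Premise 10 is O(adjourn_session ⊃ evacuate); contrapositively O(not evacuate ⊃ not adjourn_session). Since O(not evacuate) holds, K gives O(not adjourn_session).
The contrapositive of premise 9 (O(mute_channel ⊃ adjourn_session)) is O(not adjourn_session ⊃ not mute_channel), and O(not adjourn_session) is already established, so O(not mute_channel).
The contrapositive of premise 3 (O(not waive_statement ⊃ mute_channel)) is O(not mute_channel ⊃ waive_statement), and O(not mute_channel) is already established, so O(waive_statement).
The contrapositive of premise 4 (O(audit_report ⊃ not waive_statement)) is O(waive_statement ⊃ not audit_report), and O(waive_statement) is already established, so O(not audit_report).
Premises 2, 5, 7, 8, 11 do not contribute to this derivation.
So O(not audit_report) holds, i.e. F(audit_report). The claim follows.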